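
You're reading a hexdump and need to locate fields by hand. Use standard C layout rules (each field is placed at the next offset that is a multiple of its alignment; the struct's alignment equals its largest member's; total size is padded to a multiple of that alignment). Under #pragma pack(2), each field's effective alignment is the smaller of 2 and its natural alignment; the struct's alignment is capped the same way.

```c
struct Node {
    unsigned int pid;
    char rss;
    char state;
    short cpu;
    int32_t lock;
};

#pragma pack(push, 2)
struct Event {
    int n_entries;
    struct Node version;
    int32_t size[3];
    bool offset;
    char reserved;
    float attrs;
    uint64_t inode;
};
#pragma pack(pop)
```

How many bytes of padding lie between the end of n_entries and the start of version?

Node: pid at 0 (size 4, align 4) → ends 4; rss at 4 (size 1, align 1) → ends 5; state at 5 (size 1, align 1) → ends 6; cpu at 6 (size 2, align 2) → ends 8; lock at 8 (size 4, align 4) → ends 12; total 12 bytes, alignment 4
n_entries at 0 (size 4, align 2) → ends 4
version at 4 (size 12, align 2) → ends 16

0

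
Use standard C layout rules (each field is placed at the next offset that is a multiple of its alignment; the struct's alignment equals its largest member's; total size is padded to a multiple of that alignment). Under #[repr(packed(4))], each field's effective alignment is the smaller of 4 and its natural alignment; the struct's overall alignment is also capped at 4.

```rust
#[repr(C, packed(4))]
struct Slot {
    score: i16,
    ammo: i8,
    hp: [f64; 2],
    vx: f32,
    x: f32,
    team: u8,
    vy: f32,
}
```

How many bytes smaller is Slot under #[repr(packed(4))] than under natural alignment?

natural layout:
  0..2  score  (2B, 2-aligned)
  2..3  ammo  (1B, 1-aligned)
  3..8  -- padding (5B)
  8..24  hp  (16B, 8-aligned)
  24..28  vx  (4B, 4-aligned)
  28..32  x  (4B, 4-aligned)
  32..33  team  (1B, 1-aligned)
  33..36  -- padding (3B)
  36..40  vy  (4B, 4-aligned)
  sizeof = 40, alignof = 8
packed(4) layout:
  0..2  score  (2B, 2-aligned)
  2..3  ammo  (1B, 1-aligned)
  3..4  -- padding (1B)
  4..20  hp  (16B, 4-aligned)
  20..24  vx  (4B, 4-aligned)
  24..28  x  (4B, 4-aligned)
  28..29  team  (1B, 1-aligned)
  29..32  -- padding (3B)
  32..36  vy  (4B, 4-aligned)
  sizeof = 36, alignof = 4
40 − 36 = 4

4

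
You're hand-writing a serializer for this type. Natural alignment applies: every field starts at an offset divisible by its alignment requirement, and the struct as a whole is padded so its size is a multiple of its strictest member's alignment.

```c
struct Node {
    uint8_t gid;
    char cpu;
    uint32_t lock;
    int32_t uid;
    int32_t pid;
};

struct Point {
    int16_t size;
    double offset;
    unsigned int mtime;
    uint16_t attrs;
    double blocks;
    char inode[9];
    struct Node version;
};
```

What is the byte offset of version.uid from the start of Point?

52

Node: gid at 0 (size 1, align 1) → ends 1; cpu at 1 (size 1, align 1) → ends 2; pad 2 to align 4 for lock; lock at 4 (size 4, align 4) → ends 8; uid at 8 (size 4, align 4) → ends 12; pid at 12 (size 4, align 4) → ends 16; total 16 bytes, alignment 4
size at 0 (size 2, align 2) → ends 2
pad 6 to align 8 for offset
offset at 8 (size 8, align 8) → ends 16
mtime at 16 (size 4, align 4) → ends 20
attrs at 20 (size 2, align 2) → ends 22
pad 2 to align 8 for blocks
blocks at 24 (size 8, align 8) → ends 32
inode at 32 (size 9, align 1) → ends 41
pad 3 to align 4 for version
version at 44 (size 16, align 4) → ends 60
within Node: uid at 8
44 + 8 = 52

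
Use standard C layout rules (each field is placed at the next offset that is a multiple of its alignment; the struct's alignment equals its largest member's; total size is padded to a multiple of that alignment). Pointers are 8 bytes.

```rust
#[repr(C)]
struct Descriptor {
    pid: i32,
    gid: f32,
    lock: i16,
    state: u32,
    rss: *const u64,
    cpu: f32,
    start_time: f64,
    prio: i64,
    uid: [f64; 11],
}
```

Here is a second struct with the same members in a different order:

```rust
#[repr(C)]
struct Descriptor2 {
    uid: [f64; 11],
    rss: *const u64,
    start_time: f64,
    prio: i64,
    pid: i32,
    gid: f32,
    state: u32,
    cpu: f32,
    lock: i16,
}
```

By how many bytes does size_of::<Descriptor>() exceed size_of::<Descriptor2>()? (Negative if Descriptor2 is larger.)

0

pid at 0 (size 4, align 4) → ends 4
gid at 4 (size 4, align 4) → ends 8
lock at 8 (size 2, align 2) → ends 10
pad 2 to align 4 for state
state at 12 (size 4, align 4) → ends 16
rss at 16 (size 8, align 8) → ends 24
cpu at 24 (size 4, align 4) → ends 28
pad 4 to align 8 for start_time
start_time at 32 (size 8, align 8) → ends 40
prio at 40 (size 8, align 8) → ends 48
uid at 48 (size 88, align 8) → ends 136
total 136 bytes, alignment 8
— Descriptor2 —
uid at 0 (size 88, align 8) → ends 88
rss at 88 (size 8, align 8) → ends 96
start_time at 96 (size 8, align 8) → ends 104
prio at 104 (size 8, align 8) → ends 112
pid at 112 (size 4, align 4) → ends 116
gid at 116 (size 4, align 4) → ends 120
state at 120 (size 4, align 4) → ends 124
cpu at 124 (size 4, align 4) → ends 128
lock at 128 (size 2, align 2) → ends 130
tail pad 6 to reach multiple of 8
total 136 bytes, alignment 8
136 − 136 = 0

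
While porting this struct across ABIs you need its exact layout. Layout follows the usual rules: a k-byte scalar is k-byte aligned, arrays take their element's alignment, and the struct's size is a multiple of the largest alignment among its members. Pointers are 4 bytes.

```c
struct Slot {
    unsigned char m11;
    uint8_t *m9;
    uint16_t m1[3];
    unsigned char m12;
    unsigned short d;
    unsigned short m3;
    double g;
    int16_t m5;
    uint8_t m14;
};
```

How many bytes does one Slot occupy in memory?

m11 at 0 (size 1, align 1) → ends 1
pad 3 to align 4 for m9
m9 at 4 (size 4, align 4) → ends 8
m1 at 8 (size 6, align 2) → ends 14
m12 at 14 (size 1, align 1) → ends 15
pad 1 to align 2 for d
d at 16 (size 2, align 2) → ends 18
m3 at 18 (size 2, align 2) → ends 20
pad 4 to align 8 for g
g at 24 (size 8, align 8) → ends 32
m5 at 32 (size 2, align 2) → ends 34
m14 at 34 (size 1, align 1) → ends 35
tail pad 5 to reach multiple of 8
total 40 bytes, alignment 8

40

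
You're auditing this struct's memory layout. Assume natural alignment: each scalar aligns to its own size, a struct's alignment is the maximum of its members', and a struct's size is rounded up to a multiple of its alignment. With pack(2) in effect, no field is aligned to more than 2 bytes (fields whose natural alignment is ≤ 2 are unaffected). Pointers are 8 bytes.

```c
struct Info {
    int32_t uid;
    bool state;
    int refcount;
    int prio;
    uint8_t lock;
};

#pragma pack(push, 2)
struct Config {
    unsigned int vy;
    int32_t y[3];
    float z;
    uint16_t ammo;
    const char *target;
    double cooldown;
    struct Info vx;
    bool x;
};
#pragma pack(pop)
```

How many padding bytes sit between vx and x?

0

Info: @0: uid [4B, align 4] → 4; @4: state [1B, align 1] → 5; +3 pad (align 4); @8: refcount [4B, align 4] → 12; @12: prio [4B, align 4] → 16; @16: lock [1B, align 1] → 17; +3 tail pad (align 4); size 20, align 4
@0: vy [4B, align 2] → 4
@4: y [12B, align 2] → 16
@16: z [4B, align 2] → 20
@20: ammo [2B, align 2] → 22
@22: target [8B, align 2] → 30
@30: cooldown [8B, align 2] → 38
@38: vx [20B, align 2] → 58
@58: x [1B, align 1] → 59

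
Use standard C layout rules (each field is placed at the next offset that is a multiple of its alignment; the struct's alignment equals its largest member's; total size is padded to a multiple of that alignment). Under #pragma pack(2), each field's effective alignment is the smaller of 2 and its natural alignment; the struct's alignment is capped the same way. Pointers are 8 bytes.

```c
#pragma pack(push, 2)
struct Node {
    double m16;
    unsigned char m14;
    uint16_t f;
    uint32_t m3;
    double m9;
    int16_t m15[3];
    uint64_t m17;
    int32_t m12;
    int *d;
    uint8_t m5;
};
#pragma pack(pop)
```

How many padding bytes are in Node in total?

2

m16 at 0 (size 8, align 2) → ends 8
m14 at 8 (size 1, align 1) → ends 9
pad 1 to align 2 for f
f at 10 (size 2, align 2) → ends 12
m3 at 12 (size 4, align 2) → ends 16
m9 at 16 (size 8, align 2) → ends 24
m15 at 24 (size 6, align 2) → ends 30
m17 at 30 (size 8, align 2) → ends 38
m12 at 38 (size 4, align 2) → ends 42
d at 42 (size 8, align 2) → ends 50
m5 at 50 (size 1, align 1) → ends 51
tail pad 1 to reach multiple of 2
total 52 bytes, alignment 2
data bytes 50, size 52 → padding 2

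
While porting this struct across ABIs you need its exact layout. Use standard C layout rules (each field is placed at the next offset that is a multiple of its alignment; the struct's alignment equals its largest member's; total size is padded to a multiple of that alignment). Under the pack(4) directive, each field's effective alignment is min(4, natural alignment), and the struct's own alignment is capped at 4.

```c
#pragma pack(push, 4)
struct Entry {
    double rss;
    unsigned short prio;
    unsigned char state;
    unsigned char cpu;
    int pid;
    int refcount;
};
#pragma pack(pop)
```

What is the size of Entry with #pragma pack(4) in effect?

rss at 0 (size 8, align 4) → ends 8
prio at 8 (size 2, align 2) → ends 10
state at 10 (size 1, align 1) → ends 11
cpu at 11 (size 1, align 1) → ends 12
pid at 12 (size 4, align 4) → ends 16
refcount at 16 (size 4, align 4) → ends 20
total 20 bytes, alignment 4

20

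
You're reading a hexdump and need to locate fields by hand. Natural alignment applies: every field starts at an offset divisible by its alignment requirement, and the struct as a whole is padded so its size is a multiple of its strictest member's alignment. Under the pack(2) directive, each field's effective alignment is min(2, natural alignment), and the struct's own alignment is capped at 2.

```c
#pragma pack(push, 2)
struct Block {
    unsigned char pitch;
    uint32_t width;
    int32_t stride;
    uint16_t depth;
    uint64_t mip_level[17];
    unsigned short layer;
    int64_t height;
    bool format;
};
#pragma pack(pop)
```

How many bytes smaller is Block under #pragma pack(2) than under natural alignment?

natural layout:
  pitch at 0 (size 1, align 1) → ends 1
  pad 3 to align 4 for width
  width at 4 (size 4, align 4) → ends 8
  stride at 8 (size 4, align 4) → ends 12
  depth at 12 (size 2, align 2) → ends 14
  pad 2 to align 8 for mip_level
  mip_level at 16 (size 136, align 8) → ends 152
  layer at 152 (size 2, align 2) → ends 154
  pad 6 to align 8 for height
  height at 160 (size 8, align 8) → ends 168
  format at 168 (size 1, align 1) → ends 169
  tail pad 7 to reach multiple of 8
  total 176 bytes, alignment 8
packed(2) layout:
  pitch at 0 (size 1, align 1) → ends 1
  pad 1 to align 2 for width
  width at 2 (size 4, align 2) → ends 6
  stride at 6 (size 4, align 2) → ends 10
  depth at 10 (size 2, align 2) → ends 12
  mip_level at 12 (size 136, align 2) → ends 148
  layer at 148 (size 2, align 2) → ends 150
  height at 150 (size 8, align 2) → ends 158
  format at 158 (size 1, align 1) → ends 159
  tail pad 1 to reach multiple of 2
  total 160 bytes, alignment 2
176 − 160 = 16

16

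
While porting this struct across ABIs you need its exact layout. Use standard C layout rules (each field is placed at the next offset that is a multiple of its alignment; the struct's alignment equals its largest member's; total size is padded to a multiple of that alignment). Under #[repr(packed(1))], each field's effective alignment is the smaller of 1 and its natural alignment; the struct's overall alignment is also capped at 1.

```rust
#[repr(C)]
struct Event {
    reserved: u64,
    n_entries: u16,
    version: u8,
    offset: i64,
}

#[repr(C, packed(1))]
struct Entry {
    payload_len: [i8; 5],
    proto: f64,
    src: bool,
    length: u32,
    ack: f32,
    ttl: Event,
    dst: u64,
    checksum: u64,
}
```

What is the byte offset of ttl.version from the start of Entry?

32

Event: 0..8  reserved  (8B, 8-aligned); 8..10  n_entries  (2B, 2-aligned); 10..11  version  (1B, 1-aligned); 11..16  -- padding (5B); 16..24  offset  (8B, 8-aligned); sizeof = 24, alignof = 8
0..5  payload_len  (5B, 1-aligned)
5..13  proto  (8B, 1-aligned)
13..14  src  (1B, 1-aligned)
14..18  length  (4B, 1-aligned)
18..22  ack  (4B, 1-aligned)
22..46  ttl  (24B, 1-aligned)
within Event: version at 10
22 + 10 = 32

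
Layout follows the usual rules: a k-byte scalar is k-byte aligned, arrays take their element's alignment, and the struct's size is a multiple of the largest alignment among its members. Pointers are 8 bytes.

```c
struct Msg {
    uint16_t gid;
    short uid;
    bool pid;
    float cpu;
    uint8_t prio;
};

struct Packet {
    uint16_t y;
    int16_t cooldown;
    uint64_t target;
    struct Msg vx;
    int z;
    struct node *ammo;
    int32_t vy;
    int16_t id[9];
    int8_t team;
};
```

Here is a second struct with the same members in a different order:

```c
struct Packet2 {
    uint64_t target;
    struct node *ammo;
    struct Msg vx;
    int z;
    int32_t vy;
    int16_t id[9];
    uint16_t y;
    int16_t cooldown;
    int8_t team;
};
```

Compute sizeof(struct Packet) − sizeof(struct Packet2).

Msg: gid at 0 (size 2, align 2) → ends 2; uid at 2 (size 2, align 2) → ends 4; pid at 4 (size 1, align 1) → ends 5; pad 3 to align 4 for cpu; cpu at 8 (size 4, align 4) → ends 12; prio at 12 (size 1, align 1) → ends 13; tail pad 3 to reach multiple of 4; total 16 bytes, alignment 4
y at 0 (size 2, align 2) → ends 2
cooldown at 2 (size 2, align 2) → ends 4
pad 4 to align 8 for target
target at 8 (size 8, align 8) → ends 16
vx at 16 (size 16, align 4) → ends 32
z at 32 (size 4, align 4) → ends 36
pad 4 to align 8 for ammo
ammo at 40 (size 8, align 8) → ends 48
vy at 48 (size 4, align 4) → ends 52
id at 52 (size 18, align 2) → ends 70
team at 70 (size 1, align 1) → ends 71
tail pad 1 to reach multiple of 8
total 72 bytes, alignment 8
— Packet2 —
target at 0 (size 8, align 8) → ends 8
ammo at 8 (size 8, align 8) → ends 16
vx at 16 (size 16, align 4) → ends 32
z at 32 (size 4, align 4) → ends 36
vy at 36 (size 4, align 4) → ends 40
id at 40 (size 18, align 2) → ends 58
y at 58 (size 2, align 2) → ends 60
cooldown at 60 (size 2, align 2) → ends 62
team at 62 (size 1, align 1) → ends 63
tail pad 1 to reach multiple of 8
total 64 bytes, alignment 8
72 − 64 = 8

8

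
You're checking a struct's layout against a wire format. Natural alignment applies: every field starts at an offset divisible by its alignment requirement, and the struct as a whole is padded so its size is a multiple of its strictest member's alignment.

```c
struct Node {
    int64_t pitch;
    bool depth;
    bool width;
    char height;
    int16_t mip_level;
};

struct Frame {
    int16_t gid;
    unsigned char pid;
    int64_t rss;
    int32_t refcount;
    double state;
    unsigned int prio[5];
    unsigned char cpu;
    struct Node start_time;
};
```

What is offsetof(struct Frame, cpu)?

Node: @0: pitch [8B, align 8] → 8; @8: depth [1B, align 1] → 9; @9: width [1B, align 1] → 10; @10: height [1B, align 1] → 11; +1 pad (align 2); @12: mip_level [2B, align 2] → 14; +2 tail pad (align 8); size 16, align 8
@0: gid [2B, align 2] → 2
@2: pid [1B, align 1] → 3
+5 pad (align 8)
@8: rss [8B, align 8] → 16
@16: refcount [4B, align 4] → 20
+4 pad (align 8)
@24: state [8B, align 8] → 32
@32: prio [20B, align 4] → 52
@52: cpu [1B, align 1] → 53

52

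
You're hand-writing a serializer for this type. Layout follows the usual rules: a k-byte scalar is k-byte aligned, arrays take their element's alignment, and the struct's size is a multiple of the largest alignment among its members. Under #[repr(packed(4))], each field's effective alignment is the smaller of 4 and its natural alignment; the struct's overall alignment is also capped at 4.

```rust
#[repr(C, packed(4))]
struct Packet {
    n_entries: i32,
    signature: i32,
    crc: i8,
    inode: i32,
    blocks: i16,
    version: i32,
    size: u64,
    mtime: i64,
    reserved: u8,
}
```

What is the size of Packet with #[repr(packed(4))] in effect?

0..4  n_entries  (4B, 4-aligned)
4..8  signature  (4B, 4-aligned)
8..9  crc  (1B, 1-aligned)
9..12  -- padding (3B)
12..16  inode  (4B, 4-aligned)
16..18  blocks  (2B, 2-aligned)
18..20  -- padding (2B)
20..24  version  (4B, 4-aligned)
24..32  size  (8B, 4-aligned)
32..40  mtime  (8B, 4-aligned)
40..41  reserved  (1B, 1-aligned)
41..44  -- tail padding (3B)
sizeof = 44, alignof = 4

44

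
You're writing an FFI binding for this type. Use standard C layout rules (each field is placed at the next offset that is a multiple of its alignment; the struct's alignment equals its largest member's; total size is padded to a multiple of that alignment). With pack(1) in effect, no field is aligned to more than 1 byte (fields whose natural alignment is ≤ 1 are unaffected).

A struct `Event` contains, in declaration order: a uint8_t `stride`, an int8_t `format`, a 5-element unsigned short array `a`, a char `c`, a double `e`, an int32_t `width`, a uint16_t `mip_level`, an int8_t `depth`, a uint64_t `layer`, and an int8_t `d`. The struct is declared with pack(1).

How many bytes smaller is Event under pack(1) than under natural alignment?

natural layout:
  @0: stride [1B, align 1] → 1
  @1: format [1B, align 1] → 2
  @2: a [10B, align 2] → 12
  @12: c [1B, align 1] → 13
  +3 pad (align 8)
  @16: e [8B, align 8] → 24
  @24: width [4B, align 4] → 28
  @28: mip_level [2B, align 2] → 30
  @30: depth [1B, align 1] → 31
  +1 pad (align 8)
  @32: layer [8B, align 8] → 40
  @40: d [1B, align 1] → 41
  +7 tail pad (align 8)
  size 48, align 8
packed(1) layout:
  @0: stride [1B, align 1] → 1
  @1: format [1B, align 1] → 2
  @2: a [10B, align 1] → 12
  @12: c [1B, align 1] → 13
  @13: e [8B, align 1] → 21
  @21: width [4B, align 1] → 25
  @25: mip_level [2B, align 1] → 27
  @27: depth [1B, align 1] → 28
  @28: layer [8B, align 1] → 36
  @36: d [1B, align 1] → 37
  size 37, align 1
48 − 37 = 11

11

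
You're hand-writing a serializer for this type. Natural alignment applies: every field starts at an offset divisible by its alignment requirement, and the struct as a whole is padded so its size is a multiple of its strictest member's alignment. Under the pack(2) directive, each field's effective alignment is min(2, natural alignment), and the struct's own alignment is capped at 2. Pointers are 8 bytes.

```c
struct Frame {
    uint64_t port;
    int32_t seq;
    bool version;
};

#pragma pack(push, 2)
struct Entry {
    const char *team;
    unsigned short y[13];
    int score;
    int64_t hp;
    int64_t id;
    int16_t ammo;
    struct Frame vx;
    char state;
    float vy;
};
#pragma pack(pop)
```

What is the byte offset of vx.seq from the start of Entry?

Frame: port at 0 (size 8, align 8) → ends 8; seq at 8 (size 4, align 4) → ends 12; version at 12 (size 1, align 1) → ends 13; tail pad 3 to reach multiple of 8; total 16 bytes, alignment 8
team at 0 (size 8, align 2) → ends 8
y at 8 (size 26, align 2) → ends 34
score at 34 (size 4, align 2) → ends 38
hp at 38 (size 8, align 2) → ends 46
id at 46 (size 8, align 2) → ends 54
ammo at 54 (size 2, align 2) → ends 56
vx at 56 (size 16, align 2) → ends 72
within Frame: seq at 8
56 + 8 = 64

64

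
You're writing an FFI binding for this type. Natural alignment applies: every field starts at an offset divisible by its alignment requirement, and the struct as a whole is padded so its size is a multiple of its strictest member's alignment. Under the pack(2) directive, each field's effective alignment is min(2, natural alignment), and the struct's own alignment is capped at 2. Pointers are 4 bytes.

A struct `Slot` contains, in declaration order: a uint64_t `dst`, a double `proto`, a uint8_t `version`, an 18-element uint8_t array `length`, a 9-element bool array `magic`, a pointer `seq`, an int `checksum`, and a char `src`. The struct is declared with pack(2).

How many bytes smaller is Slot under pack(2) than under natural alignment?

2

natural layout:
  0..8  dst  (8B, 8-aligned)
  8..16  proto  (8B, 8-aligned)
  16..17  version  (1B, 1-aligned)
  17..35  length  (18B, 1-aligned)
  35..44  magic  (9B, 1-aligned)
  44..48  seq  (4B, 4-aligned)
  48..52  checksum  (4B, 4-aligned)
  52..53  src  (1B, 1-aligned)
  53..56  -- tail padding (3B)
  sizeof = 56, alignof = 8
packed(2) layout:
  0..8  dst  (8B, 2-aligned)
  8..16  proto  (8B, 2-aligned)
  16..17  version  (1B, 1-aligned)
  17..35  length  (18B, 1-aligned)
  35..44  magic  (9B, 1-aligned)
  44..48  seq  (4B, 2-aligned)
  48..52  checksum  (4B, 2-aligned)
  52..53  src  (1B, 1-aligned)
  53..54  -- tail padding (1B)
  sizeof = 54, alignof = 2
56 − 54 = 2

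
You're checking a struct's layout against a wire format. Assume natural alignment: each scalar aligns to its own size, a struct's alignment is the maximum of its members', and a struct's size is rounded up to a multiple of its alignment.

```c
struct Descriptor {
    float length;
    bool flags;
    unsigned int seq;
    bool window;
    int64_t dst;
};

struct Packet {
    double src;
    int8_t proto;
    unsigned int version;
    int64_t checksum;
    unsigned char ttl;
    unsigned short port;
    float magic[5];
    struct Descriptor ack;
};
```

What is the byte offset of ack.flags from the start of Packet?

52

Descriptor: @0: length [4B, align 4] → 4; @4: flags [1B, align 1] → 5; +3 pad (align 4); @8: seq [4B, align 4] → 12; @12: window [1B, align 1] → 13; +3 pad (align 8); @16: dst [8B, align 8] → 24; size 24, align 8
@0: src [8B, align 8] → 8
@8: proto [1B, align 1] → 9
+3 pad (align 4)
@12: version [4B, align 4] → 16
@16: checksum [8B, align 8] → 24
@24: ttl [1B, align 1] → 25
+1 pad (align 2)
@26: port [2B, align 2] → 28
@28: magic [20B, align 4] → 48
@48: ack [24B, align 8] → 72
within Descriptor: flags at 4
48 + 4 = 52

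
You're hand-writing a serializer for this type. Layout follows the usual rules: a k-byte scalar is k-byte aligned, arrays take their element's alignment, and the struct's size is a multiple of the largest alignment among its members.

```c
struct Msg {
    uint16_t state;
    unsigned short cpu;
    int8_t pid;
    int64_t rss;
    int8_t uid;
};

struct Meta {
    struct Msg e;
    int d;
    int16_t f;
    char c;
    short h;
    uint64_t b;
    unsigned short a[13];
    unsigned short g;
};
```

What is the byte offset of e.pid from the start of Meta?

4

Msg: 0..2  state  (2B, 2-aligned); 2..4  cpu  (2B, 2-aligned); 4..5  pid  (1B, 1-aligned); 5..8  -- padding (3B); 8..16  rss  (8B, 8-aligned); 16..17  uid  (1B, 1-aligned); 17..24  -- tail padding (7B); sizeof = 24, alignof = 8
0..24  e  (24B, 8-aligned)
within Msg: pid at 4
0 + 4 = 4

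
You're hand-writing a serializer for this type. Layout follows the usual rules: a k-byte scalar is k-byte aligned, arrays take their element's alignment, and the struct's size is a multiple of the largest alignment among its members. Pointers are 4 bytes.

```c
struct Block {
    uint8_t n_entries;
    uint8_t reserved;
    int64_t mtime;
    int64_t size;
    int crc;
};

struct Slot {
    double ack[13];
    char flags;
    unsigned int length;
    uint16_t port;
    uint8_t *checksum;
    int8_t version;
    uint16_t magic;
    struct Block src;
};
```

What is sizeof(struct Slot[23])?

Block: 0..1  n_entries  (1B, 1-aligned); 1..2  reserved  (1B, 1-aligned); 2..8  -- padding (6B); 8..16  mtime  (8B, 8-aligned); 16..24  size  (8B, 8-aligned); 24..28  crc  (4B, 4-aligned); 28..32  -- tail padding (4B); sizeof = 32, alignof = 8
0..104  ack  (104B, 8-aligned)
104..105  flags  (1B, 1-aligned)
105..108  -- padding (3B)
108..112  length  (4B, 4-aligned)
112..114  port  (2B, 2-aligned)
114..116  -- padding (2B)
116..120  checksum  (4B, 4-aligned)
120..121  version  (1B, 1-aligned)
121..122  -- padding (1B)
122..124  magic  (2B, 2-aligned)
124..128  -- padding (4B)
128..160  src  (32B, 8-aligned)
sizeof = 160, alignof = 8
array of 23: 23 × 160 = 3680

3680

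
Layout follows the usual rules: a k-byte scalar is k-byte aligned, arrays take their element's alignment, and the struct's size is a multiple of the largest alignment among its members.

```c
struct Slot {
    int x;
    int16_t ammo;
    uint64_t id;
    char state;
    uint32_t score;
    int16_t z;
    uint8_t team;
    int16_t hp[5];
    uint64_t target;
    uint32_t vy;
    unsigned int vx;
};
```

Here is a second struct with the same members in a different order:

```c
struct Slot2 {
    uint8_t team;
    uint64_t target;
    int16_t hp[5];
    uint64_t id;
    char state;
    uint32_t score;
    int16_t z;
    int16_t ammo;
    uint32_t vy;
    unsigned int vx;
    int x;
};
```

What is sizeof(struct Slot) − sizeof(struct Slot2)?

-8

x at 0 (size 4, align 4) → ends 4
ammo at 4 (size 2, align 2) → ends 6
pad 2 to align 8 for id
id at 8 (size 8, align 8) → ends 16
state at 16 (size 1, align 1) → ends 17
pad 3 to align 4 for score
score at 20 (size 4, align 4) → ends 24
z at 24 (size 2, align 2) → ends 26
team at 26 (size 1, align 1) → ends 27
pad 1 to align 2 for hp
hp at 28 (size 10, align 2) → ends 38
pad 2 to align 8 for target
target at 40 (size 8, align 8) → ends 48
vy at 48 (size 4, align 4) → ends 52
vx at 52 (size 4, align 4) → ends 56
total 56 bytes, alignment 8
— Slot2 —
team at 0 (size 1, align 1) → ends 1
pad 7 to align 8 for target
target at 8 (size 8, align 8) → ends 16
hp at 16 (size 10, align 2) → ends 26
pad 6 to align 8 for id
id at 32 (size 8, align 8) → ends 40
state at 40 (size 1, align 1) → ends 41
pad 3 to align 4 for score
score at 44 (size 4, align 4) → ends 48
z at 48 (size 2, align 2) → ends 50
ammo at 50 (size 2, align 2) → ends 52
vy at 52 (size 4, align 4) → ends 56
vx at 56 (size 4, align 4) → ends 60
x at 60 (size 4, align 4) → ends 64
total 64 bytes, alignment 8
56 − 64 = -8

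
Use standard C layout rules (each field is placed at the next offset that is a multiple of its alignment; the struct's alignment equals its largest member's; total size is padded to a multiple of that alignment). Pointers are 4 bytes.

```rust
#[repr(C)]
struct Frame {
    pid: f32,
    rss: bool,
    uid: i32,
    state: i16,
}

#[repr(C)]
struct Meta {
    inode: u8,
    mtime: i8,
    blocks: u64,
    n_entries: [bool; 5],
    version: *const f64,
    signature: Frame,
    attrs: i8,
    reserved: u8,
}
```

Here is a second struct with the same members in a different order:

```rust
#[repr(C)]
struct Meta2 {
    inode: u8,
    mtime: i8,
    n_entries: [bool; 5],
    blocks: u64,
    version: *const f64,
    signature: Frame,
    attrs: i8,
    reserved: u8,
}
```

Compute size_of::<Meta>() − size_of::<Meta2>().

Frame: @0: pid [4B, align 4] → 4; @4: rss [1B, align 1] → 5; +3 pad (align 4); @8: uid [4B, align 4] → 12; @12: state [2B, align 2] → 14; +2 tail pad (align 4); size 16, align 4
@0: inode [1B, align 1] → 1
@1: mtime [1B, align 1] → 2
+6 pad (align 8)
@8: blocks [8B, align 8] → 16
@16: n_entries [5B, align 1] → 21
+3 pad (align 4)
@24: version [4B, align 4] → 28
@28: signature [16B, align 4] → 44
@44: attrs [1B, align 1] → 45
@45: reserved [1B, align 1] → 46
+2 tail pad (align 8)
size 48, align 8
— Meta2 —
@0: inode [1B, align 1] → 1
@1: mtime [1B, align 1] → 2
@2: n_entries [5B, align 1] → 7
+1 pad (align 8)
@8: blocks [8B, align 8] → 16
@16: version [4B, align 4] → 20
@20: signature [16B, align 4] → 36
@36: attrs [1B, align 1] → 37
@37: reserved [1B, align 1] → 38
+2 tail pad (align 8)
size 40, align 8
48 − 40 = 8

8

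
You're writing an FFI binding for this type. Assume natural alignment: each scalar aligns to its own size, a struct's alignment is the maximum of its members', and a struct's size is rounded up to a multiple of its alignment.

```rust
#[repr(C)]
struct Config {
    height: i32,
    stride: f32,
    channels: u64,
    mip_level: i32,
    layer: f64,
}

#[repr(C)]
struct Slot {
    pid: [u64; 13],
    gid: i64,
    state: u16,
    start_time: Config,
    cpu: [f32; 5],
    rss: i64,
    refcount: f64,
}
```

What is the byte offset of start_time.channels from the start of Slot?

128

Config: 0..4  height  (4B, 4-aligned); 4..8  stride  (4B, 4-aligned); 8..16  channels  (8B, 8-aligned); 16..20  mip_level  (4B, 4-aligned); 20..24  -- padding (4B); 24..32  layer  (8B, 8-aligned); sizeof = 32, alignof = 8
0..104  pid  (104B, 8-aligned)
104..112  gid  (8B, 8-aligned)
112..114  state  (2B, 2-aligned)
114..120  -- padding (6B)
120..152  start_time  (32B, 8-aligned)
within Config: channels at 8
120 + 8 = 128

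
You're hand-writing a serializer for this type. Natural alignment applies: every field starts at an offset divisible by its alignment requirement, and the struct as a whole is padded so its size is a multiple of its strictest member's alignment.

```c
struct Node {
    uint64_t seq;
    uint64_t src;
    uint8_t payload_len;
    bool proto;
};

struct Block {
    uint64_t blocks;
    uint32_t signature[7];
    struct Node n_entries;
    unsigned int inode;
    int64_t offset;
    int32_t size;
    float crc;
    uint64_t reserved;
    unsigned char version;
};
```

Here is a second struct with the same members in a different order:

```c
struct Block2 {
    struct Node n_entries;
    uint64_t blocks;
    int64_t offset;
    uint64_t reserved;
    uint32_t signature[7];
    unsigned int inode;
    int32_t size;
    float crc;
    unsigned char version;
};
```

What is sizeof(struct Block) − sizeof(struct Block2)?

Node: @0: seq [8B, align 8] → 8; @8: src [8B, align 8] → 16; @16: payload_len [1B, align 1] → 17; @17: proto [1B, align 1] → 18; +6 tail pad (align 8); size 24, align 8
@0: blocks [8B, align 8] → 8
@8: signature [28B, align 4] → 36
+4 pad (align 8)
@40: n_entries [24B, align 8] → 64
@64: inode [4B, align 4] → 68
+4 pad (align 8)
@72: offset [8B, align 8] → 80
@80: size [4B, align 4] → 84
@84: crc [4B, align 4] → 88
@88: reserved [8B, align 8] → 96
@96: version [1B, align 1] → 97
+7 tail pad (align 8)
size 104, align 8
— Block2 —
@0: n_entries [24B, align 8] → 24
@24: blocks [8B, align 8] → 32
@32: offset [8B, align 8] → 40
@40: reserved [8B, align 8] → 48
@48: signature [28B, align 4] → 76
@76: inode [4B, align 4] → 80
@80: size [4B, align 4] → 84
@84: crc [4B, align 4] → 88
@88: version [1B, align 1] → 89
+7 tail pad (align 8)
size 96, align 8
104 − 96 = 8

8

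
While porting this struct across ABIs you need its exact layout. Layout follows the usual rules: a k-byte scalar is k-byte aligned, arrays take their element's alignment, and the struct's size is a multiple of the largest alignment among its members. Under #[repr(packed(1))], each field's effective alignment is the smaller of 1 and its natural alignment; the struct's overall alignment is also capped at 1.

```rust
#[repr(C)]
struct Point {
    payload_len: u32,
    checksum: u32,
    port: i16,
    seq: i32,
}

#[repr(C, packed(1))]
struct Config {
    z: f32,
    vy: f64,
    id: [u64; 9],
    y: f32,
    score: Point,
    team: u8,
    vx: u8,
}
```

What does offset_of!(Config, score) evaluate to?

Point: @0: payload_len [4B, align 4] → 4; @4: checksum [4B, align 4] → 8; @8: port [2B, align 2] → 10; +2 pad (align 4); @12: seq [4B, align 4] → 16; size 16, align 4
@0: z [4B, align 1] → 4
@4: vy [8B, align 1] → 12
@12: id [72B, align 1] → 84
@84: y [4B, align 1] → 88
@88: score [16B, align 1] → 104

88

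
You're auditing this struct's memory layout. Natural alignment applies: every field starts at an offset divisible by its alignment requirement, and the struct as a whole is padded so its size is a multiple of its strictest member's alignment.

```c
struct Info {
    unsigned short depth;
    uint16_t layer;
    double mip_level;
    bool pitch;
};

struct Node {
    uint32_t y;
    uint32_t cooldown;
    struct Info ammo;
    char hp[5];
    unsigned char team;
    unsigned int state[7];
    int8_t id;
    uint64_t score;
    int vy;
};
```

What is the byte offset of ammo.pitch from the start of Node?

24

Info: 0..2  depth  (2B, 2-aligned); 2..4  layer  (2B, 2-aligned); 4..8  -- padding (4B); 8..16  mip_level  (8B, 8-aligned); 16..17  pitch  (1B, 1-aligned); 17..24  -- tail padding (7B); sizeof = 24, alignof = 8
0..4  y  (4B, 4-aligned)
4..8  cooldown  (4B, 4-aligned)
8..32  ammo  (24B, 8-aligned)
within Info: pitch at 16
8 + 16 = 24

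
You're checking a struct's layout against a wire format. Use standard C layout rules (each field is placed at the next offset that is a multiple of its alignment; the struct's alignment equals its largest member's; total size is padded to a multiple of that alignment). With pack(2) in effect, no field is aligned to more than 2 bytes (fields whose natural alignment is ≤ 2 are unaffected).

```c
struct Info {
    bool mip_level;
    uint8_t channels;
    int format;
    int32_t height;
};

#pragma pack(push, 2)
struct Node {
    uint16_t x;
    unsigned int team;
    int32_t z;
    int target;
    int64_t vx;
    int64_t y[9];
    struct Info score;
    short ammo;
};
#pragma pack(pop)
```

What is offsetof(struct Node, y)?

Info: 0..1  mip_level  (1B, 1-aligned); 1..2  channels  (1B, 1-aligned); 2..4  -- padding (2B); 4..8  format  (4B, 4-aligned); 8..12  height  (4B, 4-aligned); sizeof = 12, alignof = 4
0..2  x  (2B, 2-aligned)
2..6  team  (4B, 2-aligned)
6..10  z  (4B, 2-aligned)
10..14  target  (4B, 2-aligned)
14..22  vx  (8B, 2-aligned)
22..94  y  (72B, 2-aligned)

22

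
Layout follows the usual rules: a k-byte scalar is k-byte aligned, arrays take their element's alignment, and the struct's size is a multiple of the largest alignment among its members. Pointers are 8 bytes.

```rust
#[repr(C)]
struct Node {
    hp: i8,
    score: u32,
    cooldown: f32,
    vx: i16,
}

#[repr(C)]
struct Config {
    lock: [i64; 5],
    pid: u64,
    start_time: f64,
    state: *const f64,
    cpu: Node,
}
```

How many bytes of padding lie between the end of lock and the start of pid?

0

Node: @0: hp [1B, align 1] → 1; +3 pad (align 4); @4: score [4B, align 4] → 8; @8: cooldown [4B, align 4] → 12; @12: vx [2B, align 2] → 14; +2 tail pad (align 4); size 16, align 4
@0: lock [40B, align 8] → 40
@40: pid [8B, align 8] → 48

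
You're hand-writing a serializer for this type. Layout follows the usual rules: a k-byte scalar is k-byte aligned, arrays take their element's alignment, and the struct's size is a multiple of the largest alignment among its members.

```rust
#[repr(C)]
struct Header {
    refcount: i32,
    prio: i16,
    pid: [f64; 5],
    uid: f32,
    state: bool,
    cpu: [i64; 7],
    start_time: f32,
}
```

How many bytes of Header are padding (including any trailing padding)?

refcount at 0 (size 4, align 4) → ends 4
prio at 4 (size 2, align 2) → ends 6
pad 2 to align 8 for pid
pid at 8 (size 40, align 8) → ends 48
uid at 48 (size 4, align 4) → ends 52
state at 52 (size 1, align 1) → ends 53
pad 3 to align 8 for cpu
cpu at 56 (size 56, align 8) → ends 112
start_time at 112 (size 4, align 4) → ends 116
tail pad 4 to reach multiple of 8
total 120 bytes, alignment 8
data bytes 111, size 120 → padding 9

9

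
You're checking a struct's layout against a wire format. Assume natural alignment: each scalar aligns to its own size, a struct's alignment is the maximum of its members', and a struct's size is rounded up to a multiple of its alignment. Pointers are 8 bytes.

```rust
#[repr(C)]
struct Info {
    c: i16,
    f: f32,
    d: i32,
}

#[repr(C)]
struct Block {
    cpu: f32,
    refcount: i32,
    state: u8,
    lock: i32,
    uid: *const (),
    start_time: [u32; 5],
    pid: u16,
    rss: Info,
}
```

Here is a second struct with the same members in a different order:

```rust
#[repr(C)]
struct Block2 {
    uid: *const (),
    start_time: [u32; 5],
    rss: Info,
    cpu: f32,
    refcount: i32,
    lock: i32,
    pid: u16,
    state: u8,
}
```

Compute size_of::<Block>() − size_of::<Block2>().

8

Info: 0..2  c  (2B, 2-aligned); 2..4  -- padding (2B); 4..8  f  (4B, 4-aligned); 8..12  d  (4B, 4-aligned); sizeof = 12, alignof = 4
0..4  cpu  (4B, 4-aligned)
4..8  refcount  (4B, 4-aligned)
8..9  state  (1B, 1-aligned)
9..12  -- padding (3B)
12..16  lock  (4B, 4-aligned)
16..24  uid  (8B, 8-aligned)
24..44  start_time  (20B, 4-aligned)
44..46  pid  (2B, 2-aligned)
46..48  -- padding (2B)
48..60  rss  (12B, 4-aligned)
60..64  -- tail padding (4B)
sizeof = 64, alignof = 8
— Block2 —
0..8  uid  (8B, 8-aligned)
8..28  start_time  (20B, 4-aligned)
28..40  rss  (12B, 4-aligned)
40..44  cpu  (4B, 4-aligned)
44..48  refcount  (4B, 4-aligned)
48..52  lock  (4B, 4-aligned)
52..54  pid  (2B, 2-aligned)
54..55  state  (1B, 1-aligned)
55..56  -- tail padding (1B)
sizeof = 56, alignof = 8
64 − 56 = 8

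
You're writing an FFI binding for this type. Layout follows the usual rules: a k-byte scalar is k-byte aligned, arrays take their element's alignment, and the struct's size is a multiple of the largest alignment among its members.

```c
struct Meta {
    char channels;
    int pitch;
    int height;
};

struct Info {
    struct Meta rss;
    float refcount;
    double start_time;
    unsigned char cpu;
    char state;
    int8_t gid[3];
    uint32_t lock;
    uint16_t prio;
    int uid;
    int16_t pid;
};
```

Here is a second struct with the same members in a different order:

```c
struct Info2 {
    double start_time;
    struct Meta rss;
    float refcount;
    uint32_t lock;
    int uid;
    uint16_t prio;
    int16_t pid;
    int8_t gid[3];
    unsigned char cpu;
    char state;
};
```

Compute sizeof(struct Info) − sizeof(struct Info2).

Meta: 0..1  channels  (1B, 1-aligned); 1..4  -- padding (3B); 4..8  pitch  (4B, 4-aligned); 8..12  height  (4B, 4-aligned); sizeof = 12, alignof = 4
0..12  rss  (12B, 4-aligned)
12..16  refcount  (4B, 4-aligned)
16..24  start_time  (8B, 8-aligned)
24..25  cpu  (1B, 1-aligned)
25..26  state  (1B, 1-aligned)
26..29  gid  (3B, 1-aligned)
29..32  -- padding (3B)
32..36  lock  (4B, 4-aligned)
36..38  prio  (2B, 2-aligned)
38..40  -- padding (2B)
40..44  uid  (4B, 4-aligned)
44..46  pid  (2B, 2-aligned)
46..48  -- tail padding (2B)
sizeof = 48, alignof = 8
— Info2 —
0..8  start_time  (8B, 8-aligned)
8..20  rss  (12B, 4-aligned)
20..24  refcount  (4B, 4-aligned)
24..28  lock  (4B, 4-aligned)
28..32  uid  (4B, 4-aligned)
32..34  prio  (2B, 2-aligned)
34..36  pid  (2B, 2-aligned)
36..39  gid  (3B, 1-aligned)
39..40  cpu  (1B, 1-aligned)
40..41  state  (1B, 1-aligned)
41..48  -- tail padding (7B)
sizeof = 48, alignof = 8
48 − 48 = 0

0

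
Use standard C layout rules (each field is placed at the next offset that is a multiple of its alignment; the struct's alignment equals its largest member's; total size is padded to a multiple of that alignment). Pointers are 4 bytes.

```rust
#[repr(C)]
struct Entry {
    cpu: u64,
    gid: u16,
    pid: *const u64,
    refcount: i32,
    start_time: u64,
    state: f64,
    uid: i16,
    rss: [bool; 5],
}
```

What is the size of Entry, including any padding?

cpu at 0 (size 8, align 8) → ends 8
gid at 8 (size 2, align 2) → ends 10
pad 2 to align 4 for pid
pid at 12 (size 4, align 4) → ends 16
refcount at 16 (size 4, align 4) → ends 20
pad 4 to align 8 for start_time
start_time at 24 (size 8, align 8) → ends 32
state at 32 (size 8, align 8) → ends 40
uid at 40 (size 2, align 2) → ends 42
rss at 42 (size 5, align 1) → ends 47
tail pad 1 to reach multiple of 8
total 48 bytes, alignment 8

48 bytes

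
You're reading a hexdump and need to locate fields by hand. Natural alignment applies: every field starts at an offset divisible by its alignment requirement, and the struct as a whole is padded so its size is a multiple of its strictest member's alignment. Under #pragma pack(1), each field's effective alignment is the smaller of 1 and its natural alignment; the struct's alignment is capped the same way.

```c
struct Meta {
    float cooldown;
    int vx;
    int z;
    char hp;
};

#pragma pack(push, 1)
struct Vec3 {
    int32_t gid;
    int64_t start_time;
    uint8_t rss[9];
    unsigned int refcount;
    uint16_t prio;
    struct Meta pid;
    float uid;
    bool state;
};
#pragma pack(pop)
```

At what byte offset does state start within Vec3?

47

Meta: cooldown at 0 (size 4, align 4) → ends 4; vx at 4 (size 4, align 4) → ends 8; z at 8 (size 4, align 4) → ends 12; hp at 12 (size 1, align 1) → ends 13; tail pad 3 to reach multiple of 4; total 16 bytes, alignment 4
gid at 0 (size 4, align 1) → ends 4
start_time at 4 (size 8, align 1) → ends 12
rss at 12 (size 9, align 1) → ends 21
refcount at 21 (size 4, align 1) → ends 25
prio at 25 (size 2, align 1) → ends 27
pid at 27 (size 16, align 1) → ends 43
uid at 43 (size 4, align 1) → ends 47
state at 47 (size 1, align 1) → ends 48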